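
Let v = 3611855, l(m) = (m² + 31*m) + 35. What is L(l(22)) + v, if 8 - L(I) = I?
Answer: 3610662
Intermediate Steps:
l(m) = 35 + m² + 31*m
L(I) = 8 - I
L(l(22)) + v = (8 - (35 + 22² + 31*22)) + 3611855 = (8 - (35 + 484 + 682)) + 3611855 = (8 - 1*1201) + 3611855 = (8 - 1201) + 3611855 = -1193 + 3611855 = 3610662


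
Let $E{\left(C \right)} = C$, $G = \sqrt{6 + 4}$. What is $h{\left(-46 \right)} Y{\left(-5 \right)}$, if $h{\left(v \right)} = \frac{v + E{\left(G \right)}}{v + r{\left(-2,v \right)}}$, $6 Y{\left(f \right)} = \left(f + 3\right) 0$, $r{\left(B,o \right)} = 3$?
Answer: $0$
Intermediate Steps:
$G = \sqrt{10} \approx 3.1623$
$Y{\left(f \right)} = 0$ ($Y{\left(f \right)} = \frac{\left(f + 3\right) 0}{6} = \frac{\left(3 + f\right) 0}{6} = \frac{1}{6} \cdot 0 = 0$)
$h{\left(v \right)} = \frac{v + \sqrt{10}}{3 + v}$ ($h{\left(v \right)} = \frac{v + \sqrt{10}}{v + 3} = \frac{v + \sqrt{10}}{3 + v}$)
$h{\left(-46 \right)} Y{\left(-5 \right)} = \frac{-46 + \sqrt{10}}{3 - 46} \cdot 0 = \frac{-46 + \sqrt{10}}{-43} \cdot 0 = - \frac{-46 + \sqrt{10}}{43} \cdot 0 = \left(\frac{46}{43} - \frac{\sqrt{10}}{43}\right) 0 = 0$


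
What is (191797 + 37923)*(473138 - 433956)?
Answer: 9000889040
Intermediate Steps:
(191797 + 37923)*(473138 - 433956) = 229720*39182 = 9000889040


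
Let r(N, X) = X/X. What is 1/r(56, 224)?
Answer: 1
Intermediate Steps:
r(N, X) = 1
1/r(56, 224) = 1/1 = 1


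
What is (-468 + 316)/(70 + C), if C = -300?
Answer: 76/115 ≈ 0.66087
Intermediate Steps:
(-468 + 316)/(70 + C) = (-468 + 316)/(70 - 300) = -152/(-230) = -152*(-1/230) = 76/115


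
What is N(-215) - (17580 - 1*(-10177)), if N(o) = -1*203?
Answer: -27960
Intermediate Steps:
N(o) = -203
N(-215) - (17580 - 1*(-10177)) = -203 - (17580 - 1*(-10177)) = -203 - (17580 + 10177) = -203 - 1*27757 = -203 - 27757 = -27960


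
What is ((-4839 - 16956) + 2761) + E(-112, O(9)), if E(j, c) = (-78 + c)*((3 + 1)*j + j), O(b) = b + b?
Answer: 14566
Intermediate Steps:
O(b) = 2*b
E(j, c) = 5*j*(-78 + c) (E(j, c) = (-78 + c)*(4*j + j) = (-78 + c)*(5*j) = 5*j*(-78 + c))
((-4839 - 16956) + 2761) + E(-112, O(9)) = ((-4839 - 16956) + 2761) + 5*(-112)*(-78 + 2*9) = (-21795 + 2761) + 5*(-112)*(-78 + 18) = -19034 + 5*(-112)*(-60) = -19034 + 33600 = 14566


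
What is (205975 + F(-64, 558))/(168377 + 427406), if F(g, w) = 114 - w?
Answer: 205531/595783 ≈ 0.34498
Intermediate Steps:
(205975 + F(-64, 558))/(168377 + 427406) = (205975 + (114 - 1*558))/(168377 + 427406) = (205975 + (114 - 558))/595783 = (205975 - 444)*(1/595783) = 205531*(1/595783) = 205531/595783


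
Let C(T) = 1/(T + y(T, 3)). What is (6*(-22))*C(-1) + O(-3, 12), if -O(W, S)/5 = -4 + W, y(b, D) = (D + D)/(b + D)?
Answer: -31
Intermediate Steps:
y(b, D) = 2*D/(D + b) (y(b, D) = (2*D)/(D + b) = 2*D/(D + b))
C(T) = 1/(T + 6/(3 + T)) (C(T) = 1/(T + 2*3/(3 + T)) = 1/(T + 6/(3 + T)))
O(W, S) = 20 - 5*W (O(W, S) = -5*(-4 + W) = 20 - 5*W)
(6*(-22))*C(-1) + O(-3, 12) = (6*(-22))*((3 - 1)/(6 - (3 - 1))) + (20 - 5*(-3)) = -132*2/(6 - 1*2) + (20 + 15) = -132*2/(6 - 2) + 35 = -132*2/4 + 35 = -33*2 + 35 = -132*1/2 + 35 = -66 + 35 = -31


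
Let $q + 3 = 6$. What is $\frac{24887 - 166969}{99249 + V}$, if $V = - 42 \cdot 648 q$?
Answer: $- \frac{142082}{17601} \approx -8.0724$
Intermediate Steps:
$q = 3$ ($q = -3 + 6 = 3$)
$V = -81648$ ($V = - 42 \cdot 648 \cdot 3 = \left(-42\right) 1944 = -81648$)
$\frac{24887 - 166969}{99249 + V} = \frac{24887 - 166969}{99249 - 81648} = - \frac{142082}{17601}$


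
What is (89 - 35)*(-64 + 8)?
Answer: -3024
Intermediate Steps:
(89 - 35)*(-64 + 8) = 54*(-56) = -3024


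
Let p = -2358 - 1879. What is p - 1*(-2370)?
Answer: -1867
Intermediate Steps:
p = -4237
p - 1*(-2370) = -4237 - 1*(-2370) = -4237 + 2370 = -1867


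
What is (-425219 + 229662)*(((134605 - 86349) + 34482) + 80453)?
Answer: -31913142387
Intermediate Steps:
(-425219 + 229662)*(((134605 - 86349) + 34482) + 80453) = -195557*((48256 + 34482) + 80453) = -195557*(82738 + 80453) = -195557*163191 = -31913142387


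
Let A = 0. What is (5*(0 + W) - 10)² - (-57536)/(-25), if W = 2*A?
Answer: -55036/25 ≈ -2201.4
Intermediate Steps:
W = 0 (W = 2*0 = 0)
(5*(0 + W) - 10)² - (-57536)/(-25) = (5*(0 + 0) - 10)² - (-57536)/(-25) = (5*0 - 10)² - (-57536)*(-1)/25 = (0 - 10)² - 464*124/25 = (-10)² - 57536/25 = 100 - 57536/25 = -55036/25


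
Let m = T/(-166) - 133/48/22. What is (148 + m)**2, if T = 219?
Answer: 165000010824289/7682171904 ≈ 21478.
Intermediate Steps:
m = -126671/87648 (m = 219/(-166) - 133/48/22 = 219*(-1/166) - 133*1/48*(1/22) = -219/166 - 133/48*1/22 = -219/166 - 133/1056 = -126671/87648 ≈ -1.4452)
(148 + m)**2 = (148 - 126671/87648)**2 = (12845233/87648)**2 = 165000010824289/7682171904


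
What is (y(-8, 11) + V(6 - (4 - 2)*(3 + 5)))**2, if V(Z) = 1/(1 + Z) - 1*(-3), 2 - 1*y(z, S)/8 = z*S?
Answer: 42328036/81 ≈ 5.2257e+5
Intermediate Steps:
y(z, S) = 16 - 8*S*z (y(z, S) = 16 - 8*z*S = 16 - 8*S*z)
V(Z) = 3 + 1/(1 + Z) (V(Z) = 1/(1 + Z) + 3 = 3 + 1/(1 + Z))
(y(-8, 11) + V(6 - (4 - 2)*(3 + 5)))**2 = ((16 - 8*11*(-8)) + (4 + 3*(6 - (4 - 2)*(3 + 5)))/(1 + (6 - (4 - 2)*(3 + 5))))**2 = ((16 + 704) + (4 + 3*(6 - 2*8))/(1 + (6 - 2*8)))**2 = (720 + (4 + 3*(6 - 1*16))/(1 + (6 - 1*16)))**2 = (720 + (4 + 3*(6 - 16))/(1 + (6 - 16)))**2 = (720 + (4 + 3*(-10))/(1 - 10))**2 = (720 + (4 - 30)/(-9))**2 = (720 - 1/9*(-26))**2 = (720 + 26/9)**2 = (6506/9)**2 = 42328036/81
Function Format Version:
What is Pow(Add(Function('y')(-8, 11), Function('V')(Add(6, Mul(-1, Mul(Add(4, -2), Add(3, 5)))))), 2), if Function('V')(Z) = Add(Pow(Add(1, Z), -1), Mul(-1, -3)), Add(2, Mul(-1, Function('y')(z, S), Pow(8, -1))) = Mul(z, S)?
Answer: Rational(42328036, 81) ≈ 5.2257e+5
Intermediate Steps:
Function('y')(z, S) = Add(16, Mul(-8, S, z)) (Function('y')(z, S) = Add(16, Mul(-8, Mul(z, S))) = Add(16, Mul(-8, Mul(S, z))) = Add(16, Mul(-8, S, z)))
Function('V')(Z) = Add(3, Pow(Add(1, Z), -1)) (Function('V')(Z) = Add(Pow(Add(1, Z), -1), 3) = Add(3, Pow(Add(1, Z), -1)))
Pow(Add(Function('y')(-8, 11), Function('V')(Add(6, Mul(-1, Mul(Add(4, -2), Add(3, 5)))))), 2) = Pow(Add(Add(16, Mul(-8, 11, -8)), Mul(Pow(Add(1, Add(6, Mul(-1, Mul(Add(4, -2), Add(3, 5))))), -1), Add(4, Mul(3, Add(6, Mul(-1, Mul(Add(4, -2), Add(3, 5)))))))), 2) = Pow(Add(Add(16, 704), Mul(Pow(Add(1, Add(6, Mul(-1, Mul(2, 8)))), -1), Add(4, Mul(3, Add(6, Mul(-1, Mul(2, 8))))))), 2) = Pow(Add(720, Mul(Pow(Add(1, Add(6, Mul(-1, 16))), -1), Add(4, Mul(3, Add(6, Mul(-1, 16)))))), 2) = Pow(Add(720, Mul(Pow(Add(1, Add(6, -16)), -1), Add(4, Mul(3, Add(6, -16))))), 2) = Pow(Add(720, Mul(Pow(Add(1, -10), -1), Add(4, Mul(3, -10)))), 2) = Pow(Add(720, Mul(Pow(-9, -1), Add(4, -30))), 2) = Pow(Add(720, Mul(Rational(-1, 9), -26)), 2) = Pow(Add(720, Rational(26, 9)), 2) = Pow(Rational(6506, 9), 2) = Rational(42328036, 81)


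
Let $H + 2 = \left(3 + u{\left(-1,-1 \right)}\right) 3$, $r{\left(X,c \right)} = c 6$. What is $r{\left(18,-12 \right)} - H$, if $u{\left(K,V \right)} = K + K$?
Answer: $-73$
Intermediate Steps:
$u{\left(K,V \right)} = 2 K$
$r{\left(X,c \right)} = 6 c$
$H = 1$ ($H = -2 + \left(3 + 2 \left(-1\right)\right) 3 = -2 + \left(3 - 2\right) 3 = -2 + 1 \cdot 3 = -2 + 3 = 1$)
$r{\left(18,-12 \right)} - H = 6 \left(-12\right) - 1 = -72 - 1 = -73$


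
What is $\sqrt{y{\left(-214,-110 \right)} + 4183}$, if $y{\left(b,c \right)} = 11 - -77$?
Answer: $\sqrt{4271} \approx 65.353$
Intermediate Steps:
$y{\left(b,c \right)} = 88$ ($y{\left(b,c \right)} = 11 + 77 = 88$)
$\sqrt{y{\left(-214,-110 \right)} + 4183} = \sqrt{88 + 4183} = \sqrt{4271}$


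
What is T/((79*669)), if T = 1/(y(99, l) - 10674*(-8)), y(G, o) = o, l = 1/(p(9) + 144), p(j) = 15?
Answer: 53/239191804993 ≈ 2.2158e-10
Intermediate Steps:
l = 1/159 (l = 1/(15 + 144) = 1/159 ≈ 0.0062893)
T = 159/13577329 (T = 1/(1/159 - 10674*(-8)) = 1/(1/159 + 85392) = 1/(13577329/159) = 159/13577329 ≈ 1.1711e-5)
T/((79*669)) = 159/(13577329*((79*669))) = (159/13577329)/52851 = (159/13577329)*(1/52851) = 53/239191804993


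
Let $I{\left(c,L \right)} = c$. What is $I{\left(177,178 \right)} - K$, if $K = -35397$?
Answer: $35574$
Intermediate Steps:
$I{\left(177,178 \right)} - K = 177 - -35397 = 177 + 35397 = 35574$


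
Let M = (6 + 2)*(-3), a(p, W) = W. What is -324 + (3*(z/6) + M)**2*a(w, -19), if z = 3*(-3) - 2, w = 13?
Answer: -67435/4 ≈ -16859.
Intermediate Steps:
z = -11 (z = -9 - 2 = -11)
M = -24 (M = 8*(-3) = -24)
-324 + (3*(z/6) + M)**2*a(w, -19) = -324 + (3*(-11/6) - 24)**2*(-19) = -324 + (-11/2 - 24)**2*(-19) = -324 + (-59/2)**2*(-19) = -324 + (3481/4)*(-19) = -324 - 66139/4 = -67435/4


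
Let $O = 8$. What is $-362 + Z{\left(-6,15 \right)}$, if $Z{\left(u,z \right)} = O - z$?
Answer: $-369$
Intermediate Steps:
$Z{\left(u,z \right)} = 8 - z$
$-362 + Z{\left(-6,15 \right)} = -362 + \left(8 - 15\right) = -362 - 7 = -369$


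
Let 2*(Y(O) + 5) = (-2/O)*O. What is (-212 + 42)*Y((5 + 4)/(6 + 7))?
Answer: 1020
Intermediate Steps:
Y(O) = -6 (Y(O) = -5 + ((-2/O)*O)/2 = -5 + (1/2)*(-2) = -5 - 1 = -6)
(-212 + 42)*Y((5 + 4)/(6 + 7)) = (-212 + 42)*(-6) = -170*(-6) = 1020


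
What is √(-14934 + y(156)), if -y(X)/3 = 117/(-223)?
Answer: I*√742574613/223 ≈ 122.2*I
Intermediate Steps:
y(X) = 351/223 (y(X) = -351/(-223) = -351*(-1)/223 = -3*(-117/223) = 351/223)
√(-14934 + y(156)) = √(-14934 + 351/223) = √(-3329931/223) = I*√742574613/223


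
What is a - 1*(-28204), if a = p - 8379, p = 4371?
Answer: 24196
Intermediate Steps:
a = -4008 (a = 4371 - 8379 = -4008)
a - 1*(-28204) = -4008 - 1*(-28204) = -4008 + 28204 = 24196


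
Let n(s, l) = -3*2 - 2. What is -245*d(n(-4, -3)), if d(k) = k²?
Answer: -15680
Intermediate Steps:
n(s, l) = -8 (n(s, l) = -6 - 2 = -8)
-245*d(n(-4, -3)) = -245*(-8)² = -245*64 = -15680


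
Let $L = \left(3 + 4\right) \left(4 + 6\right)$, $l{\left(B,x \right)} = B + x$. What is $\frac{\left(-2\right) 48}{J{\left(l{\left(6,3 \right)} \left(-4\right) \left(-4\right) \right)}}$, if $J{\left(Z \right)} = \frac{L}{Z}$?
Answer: $- \frac{6912}{35} \approx -197.49$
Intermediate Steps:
$L = 70$ ($L = 7 \cdot 10 = 70$)
$J{\left(Z \right)} = \frac{70}{Z}$
$\frac{\left(-2\right) 48}{J{\left(l{\left(6,3 \right)} \left(-4\right) \left(-4\right) \right)}} = \frac{\left(-2\right) 48}{70 \frac{1}{\left(6 + 3\right) \left(-4\right) \left(-4\right)}} = \frac{1}{70 \frac{1}{9 \left(-4\right) \left(-4\right)}} \left(-96\right) = \frac{1}{70 \frac{1}{\left(-36\right) \left(-4\right)}} \left(-96\right) = \frac{1}{70 \cdot \frac{1}{144}} \left(-96\right) = \frac{1}{\frac{35}{72}} \left(-96\right) = \frac{72}{35} \left(-96\right) = - \frac{6912}{35}$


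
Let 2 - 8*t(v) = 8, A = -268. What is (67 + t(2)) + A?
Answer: -807/4 ≈ -201.75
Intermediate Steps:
t(v) = -¾ (t(v) = ¼ - ⅛*8 = ¼ - 1 = -¾)
(67 + t(2)) + A = (67 - ¾) - 268 = 265/4 - 268 = -807/4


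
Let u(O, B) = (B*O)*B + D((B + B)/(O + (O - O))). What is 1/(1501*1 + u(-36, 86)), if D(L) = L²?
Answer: -81/21443306 ≈ -3.7774e-6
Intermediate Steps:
u(O, B) = O*B² + 4*B²/O² (u(O, B) = (B*O)*B + ((B + B)/(O + (O - O)))² = O*B² + ((2*B)/(O + 0))² = O*B² + ((2*B)/O)² = O*B² + (2*B/O)² = O*B² + 4*B²/O²)
1/(1501*1 + u(-36, 86)) = 1/(1501*1 + 86²*(4 + (-36)³)/(-36)²) = 1/(1501 + 7396*(1/1296)*(4 - 46656)) = 1/(1501 + 7396*(1/1296)*(-46652)) = 1/(1501 - 21564887/81) = 1/(-21443306/81) = -81/21443306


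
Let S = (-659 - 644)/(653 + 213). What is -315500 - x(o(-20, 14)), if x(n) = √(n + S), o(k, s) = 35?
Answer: -315500 - 3*√2791118/866 ≈ -3.1551e+5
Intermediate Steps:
S = -1303/866 ≈ -1.5046
x(n) = √(-1303/866 + n) (x(n) = √(n - 1303/866) = √(-1303/866 + n))
-315500 - x(o(-20, 14)) = -315500 - √(-1128398 + 749956*35)/866 = -315500 - √(-1128398 + 26248460)/866 = -315500 - √25120062/866 = -315500 - 3*√2791118/866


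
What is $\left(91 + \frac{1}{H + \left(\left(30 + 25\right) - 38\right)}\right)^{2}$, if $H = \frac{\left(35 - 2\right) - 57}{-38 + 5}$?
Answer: $\frac{315275536}{38025} \approx 8291.3$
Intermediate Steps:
$H = \frac{8}{11}$ ($H = \frac{\left(35 - 2\right) - 57}{-33} = \left(33 - 57\right) \left(- \frac{1}{33}\right) = \left(-24\right) \left(- \frac{1}{33}\right) = \frac{8}{11} \approx 0.72727$)
$\left(91 + \frac{1}{H + \left(\left(30 + 25\right) - 38\right)}\right)^{2} = \left(91 + \frac{1}{\frac{8}{11} + \left(\left(30 + 25\right) - 38\right)}\right)^{2} = \left(91 + \frac{1}{\frac{8}{11} + \left(55 - 38\right)}\right)^{2} = \left(91 + \frac{1}{\frac{8}{11} + 17}\right)^{2} = \left(91 + \frac{1}{\frac{195}{11}}\right)^{2} = \left(91 + \frac{11}{195}\right)^{2} = \left(\frac{17756}{195}\right)^{2} = \frac{315275536}{38025}$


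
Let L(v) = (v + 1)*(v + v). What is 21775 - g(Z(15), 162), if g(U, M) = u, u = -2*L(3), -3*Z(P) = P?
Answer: 21823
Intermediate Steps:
L(v) = 2*v*(1 + v) (L(v) = (1 + v)*(2*v) = 2*v*(1 + v))
Z(P) = -P/3
u = -48 (u = -4*3*(1 + 3) = -4*3*4 = -2*24 = -48)
g(U, M) = -48
21775 - g(Z(15), 162) = 21775 - 1*(-48) = 21775 + 48 = 21823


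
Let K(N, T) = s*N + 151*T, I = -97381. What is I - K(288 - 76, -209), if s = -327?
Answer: 3502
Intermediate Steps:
K(N, T) = -327*N + 151*T
I - K(288 - 76, -209) = -97381 - (-327*(288 - 76) + 151*(-209)) = -97381 - (-327*212 - 31559) = -97381 - (-69324 - 31559) = -97381 - 1*(-100883) = -97381 + 100883 = 3502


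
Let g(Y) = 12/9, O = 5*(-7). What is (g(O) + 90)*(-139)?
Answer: -38086/3 ≈ -12695.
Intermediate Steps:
O = -35
g(Y) = 4/3 (g(Y) = 12*(⅑) = 4/3)
(g(O) + 90)*(-139) = (4/3 + 90)*(-139) = (274/3)*(-139) = -38086/3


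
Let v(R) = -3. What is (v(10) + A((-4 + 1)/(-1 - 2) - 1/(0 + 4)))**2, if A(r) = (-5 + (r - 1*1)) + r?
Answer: 225/4 ≈ 56.250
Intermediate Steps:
A(r) = -6 + 2*r (A(r) = (-5 + (r - 1)) + r = (-5 + (-1 + r)) + r = (-6 + r) + r = -6 + 2*r)
(v(10) + A((-4 + 1)/(-1 - 2) - 1/(0 + 4)))**2 = (-3 + (-6 + 2*((-4 + 1)/(-1 - 2) - 1/(0 + 4))))**2 = (-3 + (-6 + 2*(-3/(-3) - 1/4)))**2 = (-3 + (-6 + 2*(-3*(-1/3) - 1*1/4)))**2 = (-3 + (-6 + 2*(1 - 1/4)))**2 = (-3 + (-6 + 2*(3/4)))**2 = (-3 + (-6 + 3/2))**2 = (-3 - 9/2)**2 = (-15/2)**2 = 225/4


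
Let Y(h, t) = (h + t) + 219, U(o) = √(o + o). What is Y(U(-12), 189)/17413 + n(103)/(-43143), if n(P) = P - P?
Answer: 408/17413 + 2*I*√6/17413 ≈ 0.023431 + 0.00028134*I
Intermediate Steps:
n(P) = 0
U(o) = √2*√o (U(o) = √(2*o) = √2*√o)
Y(h, t) = 219 + h + t
Y(U(-12), 189)/17413 + n(103)/(-43143) = (219 + √2*√(-12) + 189)/17413 + 0/(-43143) = (219 + √2*(2*I*√3) + 189)*(1/17413) + 0*(-1/43143) = (219 + 2*I*√6 + 189)*(1/17413) + 0 = (408 + 2*I*√6)*(1/17413) + 0 = (408/17413 + 2*I*√6/17413) + 0 = 408/17413 + 2*I*√6/17413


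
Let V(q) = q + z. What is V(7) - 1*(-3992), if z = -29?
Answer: 3970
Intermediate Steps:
V(q) = -29 + q (V(q) = q - 29 = -29 + q)
V(7) - 1*(-3992) = (-29 + 7) - 1*(-3992) = -22 + 3992 = 3970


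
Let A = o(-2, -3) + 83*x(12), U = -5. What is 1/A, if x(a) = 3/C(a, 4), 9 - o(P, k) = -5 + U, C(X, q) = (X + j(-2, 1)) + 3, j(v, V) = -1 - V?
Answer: 13/496 ≈ 0.026210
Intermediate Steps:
C(X, q) = 1 + X (C(X, q) = (X + (-1 - 1*1)) + 3 = (X + (-1 - 1)) + 3 = (X - 2) + 3 = (-2 + X) + 3 = 1 + X)
o(P, k) = 19 (o(P, k) = 9 - (-5 - 5) = 9 - 1*(-10) = 9 + 10 = 19)
x(a) = 3/(1 + a)
A = 496/13 (A = 19 + 83*(3/(1 + 12)) = 19 + 83*(3/13) = 19 + 249/13 = 496/13 ≈ 38.154)
1/A = 1/(496/13) = 13/496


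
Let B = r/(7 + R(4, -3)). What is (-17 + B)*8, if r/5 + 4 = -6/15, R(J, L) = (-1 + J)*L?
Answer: -48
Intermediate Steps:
R(J, L) = L*(-1 + J)
r = -22 (r = -20 + 5*(-6/15) = -20 + 5*(-6*1/15) = -20 + 5*(-⅖) = -20 - 2 = -22)
B = 11 (B = -22/(7 - 3*(-1 + 4)) = -22/(7 - 3*3) = -22/(7 - 9) = -22/(-2) = -22*(-½) = 11)
(-17 + B)*8 = (-17 + 11)*8 = -6*8 = -48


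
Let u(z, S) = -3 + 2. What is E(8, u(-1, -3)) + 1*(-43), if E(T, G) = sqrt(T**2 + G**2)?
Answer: -43 + sqrt(65) ≈ -34.938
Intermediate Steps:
u(z, S) = -1
E(T, G) = sqrt(G**2 + T**2)
E(8, u(-1, -3)) + 1*(-43) = sqrt((-1)**2 + 8**2) + 1*(-43) = sqrt(1 + 64) - 43 = sqrt(65) - 43 = -43 + sqrt(65)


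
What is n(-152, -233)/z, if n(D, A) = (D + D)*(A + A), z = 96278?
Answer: 70832/48139 ≈ 1.4714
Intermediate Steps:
n(D, A) = 4*A*D (n(D, A) = (2*D)*(2*A) = 4*A*D)
n(-152, -233)/z = (4*(-233)*(-152))/96278 = 141664*(1/96278) = 70832/48139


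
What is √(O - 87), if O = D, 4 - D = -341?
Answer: √258 ≈ 16.062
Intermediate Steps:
D = 345 (D = 4 - 1*(-341) = 4 + 341 = 345)
O = 345
√(O - 87) = √(345 - 87) = √258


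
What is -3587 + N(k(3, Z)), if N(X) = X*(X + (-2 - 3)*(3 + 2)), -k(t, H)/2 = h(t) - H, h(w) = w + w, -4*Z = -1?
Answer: -12669/4 ≈ -3167.3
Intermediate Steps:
Z = 1/4 (Z = -1/4*(-1) = 1/4 ≈ 0.25000)
h(w) = 2*w
k(t, H) = -4*t + 2*H (k(t, H) = -2*(2*t - H) = -2*(-H + 2*t) = -4*t + 2*H)
N(X) = X*(-25 + X) (N(X) = X*(X - 5*5) = X*(X - 25) = X*(-25 + X))
-3587 + N(k(3, Z)) = -3587 + (-4*3 + 2*(1/4))*(-25 + (-4*3 + 2*(1/4))) = -3587 + (-12 + 1/2)*(-25 + (-12 + 1/2)) = -3587 - 23*(-25 - 23/2)/2 = -3587 - 23/2*(-73/2) = -3587 + 1679/4 = -12669/4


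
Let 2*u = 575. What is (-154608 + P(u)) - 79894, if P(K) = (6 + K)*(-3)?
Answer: -470765/2 ≈ -2.3538e+5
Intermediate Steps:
u = 575/2 (u = (½)*575 = 575/2 ≈ 287.50)
P(K) = -18 - 3*K
(-154608 + P(u)) - 79894 = (-154608 + (-18 - 3*575/2)) - 79894 = (-154608 + (-18 - 1725/2)) - 79894 = (-154608 - 1761/2) - 79894 = -310977/2 - 79894 = -470765/2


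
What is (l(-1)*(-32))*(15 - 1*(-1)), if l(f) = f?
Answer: 512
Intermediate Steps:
(l(-1)*(-32))*(15 - 1*(-1)) = (-1*(-32))*(15 - 1*(-1)) = 32*(15 + 1) = 32*16 = 512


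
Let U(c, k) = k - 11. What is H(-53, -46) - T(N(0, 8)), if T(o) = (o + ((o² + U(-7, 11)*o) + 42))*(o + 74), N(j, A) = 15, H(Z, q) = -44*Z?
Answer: -22766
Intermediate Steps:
U(c, k) = -11 + k
T(o) = (74 + o)*(42 + o + o²) (T(o) = (o + ((o² + (-11 + 11)*o) + 42))*(o + 74) = (o + ((o² + 0*o) + 42))*(74 + o) = (o + ((o² + 0) + 42))*(74 + o) = (o + (o² + 42))*(74 + o) = (o + (42 + o²))*(74 + o) = (42 + o + o²)*(74 + o) = (74 + o)*(42 + o + o²))
H(-53, -46) - T(N(0, 8)) = -44*(-53) - (3108 + 15³ + 75*15² + 116*15) = 2332 - (3108 + 3375 + 75*225 + 1740) = 2332 - (3108 + 3375 + 16875 + 1740) = 2332 - 1*25098 = 2332 - 25098 = -22766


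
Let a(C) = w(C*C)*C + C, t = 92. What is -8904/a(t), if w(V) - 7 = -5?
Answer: -742/23 ≈ -32.261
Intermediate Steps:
w(V) = 2 (w(V) = 7 - 5 = 2)
a(C) = 3*C (a(C) = 2*C + C = 3*C)
-8904/a(t) = -8904/(3*92) = -8904/276 = -8904*1/276 = -742/23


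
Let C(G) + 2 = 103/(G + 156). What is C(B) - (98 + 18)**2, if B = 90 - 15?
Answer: -3108695/231 ≈ -13458.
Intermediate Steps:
B = 75
C(G) = -2 + 103/(156 + G) (C(G) = -2 + 103/(G + 156) = -2 + 103/(156 + G))
C(B) - (98 + 18)**2 = (-209 - 2*75)/(156 + 75) - (98 + 18)**2 = (-209 - 150)/231 - 1*116**2 = (1/231)*(-359) - 1*13456 = -359/231 - 13456 = -3108695/231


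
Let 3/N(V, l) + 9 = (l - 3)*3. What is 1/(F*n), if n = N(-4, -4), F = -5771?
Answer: 10/5771 ≈ 0.0017328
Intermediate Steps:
N(V, l) = 3/(-18 + 3*l) (N(V, l) = 3/(-9 + (l - 3)*3) = 3/(-9 + (-3 + l)*3) = 3/(-9 + (-9 + 3*l)) = 3/(-18 + 3*l))
n = -⅒ (n = 1/(-6 - 4) = 1/(-10) = -⅒ ≈ -0.10000)
1/(F*n) = 1/(-5771*(-⅒)) = 1/(5771/10) = 10/5771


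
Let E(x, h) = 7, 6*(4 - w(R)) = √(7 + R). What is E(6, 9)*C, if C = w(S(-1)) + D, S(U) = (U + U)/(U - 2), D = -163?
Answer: -1113 - 7*√69/18 ≈ -1116.2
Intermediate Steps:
S(U) = 2*U/(-2 + U) (S(U) = (2*U)/(-2 + U) = 2*U/(-2 + U))
w(R) = 4 - √(7 + R)/6
C = -159 - √69/18 (C = (4 - √(7 + 2*(-1)/(-2 - 1))/6) - 163 = (4 - √(7 + 2*(-1)/(-3))/6) - 163 = (4 - √(7 + 2*(-1)*(-⅓))/6) - 163 = (4 - √(7 + ⅔)/6) - 163 = (4 - √69/18) - 163 = -159 - √69/18 ≈ -159.46)
E(6, 9)*C = 7*(-159 - √69/18) = -1113 - 7*√69/18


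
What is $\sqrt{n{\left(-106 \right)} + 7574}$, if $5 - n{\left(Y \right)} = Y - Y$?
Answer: $\sqrt{7579} \approx 87.057$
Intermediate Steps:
$n{\left(Y \right)} = 5$ ($n{\left(Y \right)} = 5 - \left(Y - Y\right) = 5 - 0 = 5 + 0 = 5$)
$\sqrt{n{\left(-106 \right)} + 7574} = \sqrt{5 + 7574} = \sqrt{7579}$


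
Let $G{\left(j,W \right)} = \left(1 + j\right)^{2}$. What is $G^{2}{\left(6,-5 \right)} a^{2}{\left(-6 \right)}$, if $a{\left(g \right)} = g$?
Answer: $86436$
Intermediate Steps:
$G^{2}{\left(6,-5 \right)} a^{2}{\left(-6 \right)} = \left(\left(1 + 6\right)^{2}\right)^{2} \left(-6\right)^{2} = \left(7^{2}\right)^{2} \cdot 36 = 49^{2} \cdot 36 = 2401 \cdot 36 = 86436$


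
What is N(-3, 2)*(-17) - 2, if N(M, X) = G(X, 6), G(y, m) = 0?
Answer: -2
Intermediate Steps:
N(M, X) = 0
N(-3, 2)*(-17) - 2 = 0*(-17) - 2 = 0 - 2 = -2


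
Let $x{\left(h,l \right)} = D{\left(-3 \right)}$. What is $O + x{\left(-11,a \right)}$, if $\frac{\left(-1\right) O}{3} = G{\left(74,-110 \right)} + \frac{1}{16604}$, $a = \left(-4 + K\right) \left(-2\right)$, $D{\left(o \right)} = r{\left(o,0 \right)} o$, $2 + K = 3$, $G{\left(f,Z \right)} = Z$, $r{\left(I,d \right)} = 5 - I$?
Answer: $\frac{5080821}{16604} \approx 306.0$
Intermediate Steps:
$K = 1$ ($K = -2 + 3 = 1$)
$D{\left(o \right)} = o \left(5 - o\right)$ ($D{\left(o \right)} = \left(5 - o\right) o = o \left(5 - o\right)$)
$a = 6$ ($a = \left(-4 + 1\right) \left(-2\right) = \left(-3\right) \left(-2\right) = 6$)
$O = \frac{5479317}{16604}$ ($O = - 3 \left(-110 + \frac{1}{16604}\right) = \left(-3\right) \left(- \frac{1826439}{16604}\right) = \frac{5479317}{16604} \approx 330.0$)
$x{\left(h,l \right)} = -24$ ($x{\left(h,l \right)} = - 3 \left(5 - -3\right) = - 3 \left(5 + 3\right) = \left(-3\right) 8 = -24$)
$O + x{\left(-11,a \right)} = \frac{5479317}{16604} - 24 = \frac{5080821}{16604}$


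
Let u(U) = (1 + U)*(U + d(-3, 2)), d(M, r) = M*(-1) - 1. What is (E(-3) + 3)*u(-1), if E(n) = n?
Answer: 0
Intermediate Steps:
d(M, r) = -1 - M (d(M, r) = -M - 1 = -1 - M)
u(U) = (1 + U)*(2 + U) (u(U) = (1 + U)*(U + (-1 - 1*(-3))) = (1 + U)*(U + (-1 + 3)) = (1 + U)*(U + 2) = (1 + U)*(2 + U))
(E(-3) + 3)*u(-1) = (-3 + 3)*(2 + (-1)**2 + 3*(-1)) = 0*(2 + 1 - 3) = 0*0 = 0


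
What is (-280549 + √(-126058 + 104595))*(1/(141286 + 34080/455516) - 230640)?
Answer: 1041085407174033843469/16089516914 - 48241520352104053*I*√127/16089516914 ≈ 6.4706e+10 - 3.3789e+7*I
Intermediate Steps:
(-280549 + √(-126058 + 104595))*(1/(141286 + 34080/455516) - 230640) = (-280549 + √(-21463))*(1/(141286 + 34080*(1/455516)) - 230640) = (-280549 + 13*I*√127)*(1/(141286 + 8520/113879) - 230640) = (-280549 + 13*I*√127)*(1/(16089516914/113879) - 230640) = (-280549 + 13*I*√127)*(113879/16089516914 - 230640) = (-280549 + 13*I*√127)*(-3710886180931081/16089516914) = 1041085407174033843469/16089516914 - 48241520352104053*I*√127/16089516914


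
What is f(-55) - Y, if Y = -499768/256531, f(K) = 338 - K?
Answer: 101316451/256531 ≈ 394.95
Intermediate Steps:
Y = -499768/256531 (Y = -499768*1/256531 = -499768/256531 ≈ -1.9482)
f(-55) - Y = (338 - 1*(-55)) - 1*(-499768/256531) = (338 + 55) + 499768/256531 = 393 + 499768/256531 = 101316451/256531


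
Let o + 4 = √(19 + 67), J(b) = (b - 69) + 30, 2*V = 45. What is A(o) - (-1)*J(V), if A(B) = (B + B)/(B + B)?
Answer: -31/2 ≈ -15.500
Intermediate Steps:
V = 45/2 (V = (½)*45 = 45/2 ≈ 22.500)
J(b) = -39 + b (J(b) = (-69 + b) + 30 = -39 + b)
o = -4 + √86 (o = -4 + √(19 + 67) = -4 + √86 ≈ 5.2736)
A(B) = 1 (A(B) = (2*B)/((2*B)) = (2*B)*(1/(2*B)) = 1)
A(o) - (-1)*J(V) = 1 - (-1)*(-39 + 45/2) = 1 - (-1)*(-33)/2 = 1 - 1*33/2 = 1 - 33/2 = -31/2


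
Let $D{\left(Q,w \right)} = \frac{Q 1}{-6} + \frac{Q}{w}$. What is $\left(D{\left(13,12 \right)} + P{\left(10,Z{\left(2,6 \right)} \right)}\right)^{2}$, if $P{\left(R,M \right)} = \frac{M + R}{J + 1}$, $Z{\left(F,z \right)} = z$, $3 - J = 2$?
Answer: $\frac{6889}{144} \approx 47.84$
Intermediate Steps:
$J = 1$ ($J = 3 - 2 = 1$)
$P{\left(R,M \right)} = \frac{M}{2} + \frac{R}{2}$ ($P{\left(R,M \right)} = \frac{M + R}{1 + 1} = \frac{M + R}{2} = \left(M + R\right) \frac{1}{2} = \frac{M}{2} + \frac{R}{2}$)
$D{\left(Q,w \right)} = - \frac{Q}{6} + \frac{Q}{w}$ ($D{\left(Q,w \right)} = Q \left(- \frac{1}{6}\right) + \frac{Q}{w} = - \frac{Q}{6} + \frac{Q}{w}$)
$\left(D{\left(13,12 \right)} + P{\left(10,Z{\left(2,6 \right)} \right)}\right)^{2} = \left(\left(\left(- \frac{1}{6}\right) 13 + \frac{13}{12}\right) + \left(\frac{1}{2} \cdot 6 + \frac{1}{2} \cdot 10\right)\right)^{2} = \left(\left(- \frac{13}{6} + 13 \cdot \frac{1}{12}\right) + \left(3 + 5\right)\right)^{2} = \left(\left(- \frac{13}{6} + \frac{13}{12}\right) + 8\right)^{2} = \left(- \frac{13}{12} + 8\right)^{2} = \left(\frac{83}{12}\right)^{2} = \frac{6889}{144}$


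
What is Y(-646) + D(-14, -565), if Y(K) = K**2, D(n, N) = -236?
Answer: 417080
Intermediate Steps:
Y(-646) + D(-14, -565) = (-646)**2 - 236 = 417316 - 236 = 417080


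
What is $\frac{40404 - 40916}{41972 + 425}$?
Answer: $- \frac{512}{42397} \approx -0.012076$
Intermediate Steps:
$\frac{40404 - 40916}{41972 + 425} = - \frac{512}{42397}$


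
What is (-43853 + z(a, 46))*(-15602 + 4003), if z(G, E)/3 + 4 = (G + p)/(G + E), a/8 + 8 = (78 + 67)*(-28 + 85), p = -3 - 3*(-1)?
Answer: 243693818501/479 ≈ 5.0876e+8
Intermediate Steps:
p = 0 (p = -3 + 3 = 0)
a = 66056 (a = -64 + 8*((78 + 67)*(-28 + 85)) = -64 + 8*(145*57) = -64 + 8*8265 = -64 + 66120 = 66056)
z(G, E) = -12 + 3*G/(E + G) (z(G, E) = -12 + 3*((G + 0)/(G + E)) = -12 + 3*(G/(E + G)) = -12 + 3*G/(E + G))
(-43853 + z(a, 46))*(-15602 + 4003) = (-43853 + 3*(-4*46 - 3*66056)/(46 + 66056))*(-15602 + 4003) = (-43853 + 3*(-184 - 198168)/66102)*(-11599) = (-43853 + 3*(1/66102)*(-198352))*(-11599) = (-43853 - 4312/479)*(-11599) = -21009899/479*(-11599) = 243693818501/479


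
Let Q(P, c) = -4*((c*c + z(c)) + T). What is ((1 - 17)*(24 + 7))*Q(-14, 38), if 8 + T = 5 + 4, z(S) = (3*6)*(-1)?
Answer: 2831168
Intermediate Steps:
z(S) = -18 (z(S) = 18*(-1) = -18)
T = 1 (T = -8 + (5 + 4) = -8 + 9 = 1)
Q(P, c) = 68 - 4*c**2 (Q(P, c) = -4*((c*c - 18) + 1) = -4*((c**2 - 18) + 1) = -4*((-18 + c**2) + 1) = -4*(-17 + c**2) = 68 - 4*c**2)
((1 - 17)*(24 + 7))*Q(-14, 38) = ((1 - 17)*(24 + 7))*(68 - 4*38**2) = (-16*31)*(68 - 4*1444) = -496*(68 - 5776) = -496*(-5708) = 2831168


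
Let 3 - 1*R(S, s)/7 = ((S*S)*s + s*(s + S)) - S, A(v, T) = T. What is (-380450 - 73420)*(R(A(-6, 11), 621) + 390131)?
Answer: 1308535349940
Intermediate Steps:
R(S, s) = 21 + 7*S - 7*s*S² - 7*s*(S + s) (R(S, s) = 21 - 7*(((S*S)*s + s*(s + S)) - S) = 21 - 7*((S²*s + s*(S + s)) - S) = 21 - 7*((s*S² + s*(S + s)) - S) = 21 - 7*(-S + s*S² + s*(S + s)) = 21 + (7*S - 7*s*S² - 7*s*(S + s)) = 21 + 7*S - 7*s*S² - 7*s*(S + s))
(-380450 - 73420)*(R(A(-6, 11), 621) + 390131) = (-380450 - 73420)*((21 - 7*621² + 7*11 - 7*11*621 - 7*621*11²) + 390131) = -453870*((21 - 7*385641 + 77 - 47817 - 7*621*121) + 390131) = -453870*((21 - 2699487 + 77 - 47817 - 525987) + 390131) = -453870*(-3273193 + 390131) = -453870*(-2883062) = 1308535349940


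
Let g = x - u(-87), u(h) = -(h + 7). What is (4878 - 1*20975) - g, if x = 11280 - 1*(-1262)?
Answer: -28559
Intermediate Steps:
u(h) = -7 - h (u(h) = -(7 + h) = -7 - h)
x = 12542 (x = 11280 + 1262 = 12542)
g = 12462 (g = 12542 - (-7 - 1*(-87)) = 12542 - (-7 + 87) = 12542 - 1*80 = 12542 - 80 = 12462)
(4878 - 1*20975) - g = (4878 - 1*20975) - 1*12462 = (4878 - 20975) - 12462 = -16097 - 12462 = -28559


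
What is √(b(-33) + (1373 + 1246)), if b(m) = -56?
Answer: √2563 ≈ 50.626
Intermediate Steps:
√(b(-33) + (1373 + 1246)) = √(-56 + (1373 + 1246)) = √(-56 + 2619) = √2563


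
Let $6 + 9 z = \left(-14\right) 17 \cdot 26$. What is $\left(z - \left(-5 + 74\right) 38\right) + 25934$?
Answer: $\frac{203614}{9} \approx 22624.0$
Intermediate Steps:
$z = - \frac{6194}{9}$ ($z = - \frac{2}{3} + \frac{\left(-14\right) 17 \cdot 26}{9} = - \frac{2}{3} + \frac{\left(-238\right) 26}{9} = - \frac{2}{3} + \frac{1}{9} \left(-6188\right) = - \frac{2}{3} - \frac{6188}{9} = - \frac{6194}{9} \approx -688.22$)
$\left(z - \left(-5 + 74\right) 38\right) + 25934 = \left(- \frac{6194}{9} - \left(-5 + 74\right) 38\right) + 25934 = \left(- \frac{6194}{9} - 69 \cdot 38\right) + 25934 = \left(- \frac{6194}{9} - 2622\right) + 25934 = - \frac{29792}{9} + 25934 = \frac{203614}{9}$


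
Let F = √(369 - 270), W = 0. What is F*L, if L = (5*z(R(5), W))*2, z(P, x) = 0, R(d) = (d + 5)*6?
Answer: 0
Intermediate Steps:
R(d) = 30 + 6*d (R(d) = (5 + d)*6 = 30 + 6*d)
F = 3*√11 (F = √99 = 3*√11 ≈ 9.9499)
L = 0 (L = (5*0)*2 = 0*2 = 0)
F*L = (3*√11)*0 = 0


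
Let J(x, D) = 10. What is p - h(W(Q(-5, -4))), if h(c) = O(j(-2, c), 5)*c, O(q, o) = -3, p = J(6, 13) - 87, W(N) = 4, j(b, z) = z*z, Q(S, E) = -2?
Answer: -65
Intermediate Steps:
j(b, z) = z²
p = -77 (p = 10 - 87 = -77)
h(c) = -3*c
p - h(W(Q(-5, -4))) = -77 - (-3)*4 = -77 - 1*(-12) = -77 + 12 = -65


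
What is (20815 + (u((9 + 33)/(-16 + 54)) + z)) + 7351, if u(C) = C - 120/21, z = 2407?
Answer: 4065596/133 ≈ 30568.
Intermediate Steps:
u(C) = -40/7 + C (u(C) = C - 120*1/21 = C - 40/7 = -40/7 + C)
(20815 + (u((9 + 33)/(-16 + 54)) + z)) + 7351 = (20815 + ((-40/7 + (9 + 33)/(-16 + 54)) + 2407)) + 7351 = (20815 + ((-40/7 + 42/38) + 2407)) + 7351 = (20815 + ((-40/7 + 42*(1/38)) + 2407)) + 7351 = (20815 + ((-40/7 + 21/19) + 2407)) + 7351 = (20815 + (-613/133 + 2407)) + 7351 = (20815 + 319518/133) + 7351 = 3087913/133 + 7351 = 4065596/133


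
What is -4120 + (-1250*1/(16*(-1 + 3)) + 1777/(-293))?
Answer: -19526117/4688 ≈ -4165.1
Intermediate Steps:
-4120 + (-1250*1/(16*(-1 + 3)) + 1777/(-293)) = -4120 + (-1250/(2*16) + 1777*(-1/293)) = -4120 + (-1250/32 - 1777/293) = -4120 + (-1250*1/32 - 1777/293) = -4120 + (-625/16 - 1777/293) = -4120 - 211557/4688 = -19526117/4688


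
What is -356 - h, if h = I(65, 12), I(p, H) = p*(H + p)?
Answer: -5361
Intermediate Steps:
h = 5005 (h = 65*(12 + 65) = 65*77 = 5005)
-356 - h = -356 - 1*5005 = -356 - 5005 = -5361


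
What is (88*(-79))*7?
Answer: -48664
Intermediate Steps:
(88*(-79))*7 = -6952*7 = -48664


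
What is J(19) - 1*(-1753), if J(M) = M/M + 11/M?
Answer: 33337/19 ≈ 1754.6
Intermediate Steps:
J(M) = 1 + 11/M
J(19) - 1*(-1753) = (11 + 19)/19 - 1*(-1753) = (1/19)*30 + 1753 = 30/19 + 1753 = 33337/19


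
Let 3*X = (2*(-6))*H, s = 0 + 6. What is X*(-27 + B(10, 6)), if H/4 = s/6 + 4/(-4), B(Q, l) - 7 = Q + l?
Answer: 0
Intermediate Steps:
s = 6
B(Q, l) = 7 + Q + l (B(Q, l) = 7 + (Q + l) = 7 + Q + l)
H = 0 (H = 4*(6/6 + 4/(-4)) = 4*(6*(⅙) + 4*(-¼)) = 4*(1 - 1) = 4*0 = 0)
X = 0 (X = ((2*(-6))*0)/3 = (-12*0)/3 = (⅓)*0 = 0)
X*(-27 + B(10, 6)) = 0*(-27 + (7 + 10 + 6)) = 0*(-27 + 23) = 0*(-4) = 0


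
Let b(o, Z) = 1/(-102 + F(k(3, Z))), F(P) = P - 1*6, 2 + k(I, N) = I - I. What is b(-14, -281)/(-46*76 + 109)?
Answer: 1/372570 ≈ 2.6841e-6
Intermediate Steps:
k(I, N) = -2 (k(I, N) = -2 + (I - I) = -2 + 0 = -2)
F(P) = -6 + P (F(P) = P - 6 = -6 + P)
b(o, Z) = -1/110 (b(o, Z) = 1/(-102 + (-6 - 2)) = 1/(-102 - 8) = 1/(-110) = -1/110)
b(-14, -281)/(-46*76 + 109) = -1/(110*(-46*76 + 109)) = -1/(110*(-3496 + 109)) = -1/110/(-3387) = -1/110*(-1/3387) = 1/372570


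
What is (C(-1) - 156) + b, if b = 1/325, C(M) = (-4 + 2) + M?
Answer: -51674/325 ≈ -159.00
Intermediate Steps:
C(M) = -2 + M
b = 1/325 ≈ 0.0030769
(C(-1) - 156) + b = ((-2 - 1) - 156) + 1/325 = (-3 - 156) + 1/325 = -159 + 1/325 = -51674/325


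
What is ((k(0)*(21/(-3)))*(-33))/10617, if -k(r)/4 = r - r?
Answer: 0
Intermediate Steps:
k(r) = 0 (k(r) = -4*(r - r) = -4*0 = 0)
((k(0)*(21/(-3)))*(-33))/10617 = ((0*(21/(-3)))*(-33))/10617 = ((0*(21*(-1/3)))*(-33))*(1/10617) = ((0*(-7))*(-33))*(1/10617) = (0*(-33))*(1/10617) = 0*(1/10617) = 0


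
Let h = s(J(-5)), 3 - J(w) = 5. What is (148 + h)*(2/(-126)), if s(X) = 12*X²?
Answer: -28/9 ≈ -3.1111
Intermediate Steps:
J(w) = -2 (J(w) = 3 - 1*5 = 3 - 5 = -2)
h = 48 (h = 12*(-2)² = 12*4 = 48)
(148 + h)*(2/(-126)) = (148 + 48)*(2/(-126)) = 196*(2*(-1/126)) = 196*(-1/63) = -28/9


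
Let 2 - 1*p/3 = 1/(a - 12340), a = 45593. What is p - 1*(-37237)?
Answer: 1238441476/33253 ≈ 37243.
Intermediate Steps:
p = 199515/33253 (p = 6 - 3/(45593 - 12340) = 6 - 3/33253 = 199515/33253 ≈ 5.9999)
p - 1*(-37237) = 199515/33253 - 1*(-37237) = 199515/33253 + 37237 = 1238441476/33253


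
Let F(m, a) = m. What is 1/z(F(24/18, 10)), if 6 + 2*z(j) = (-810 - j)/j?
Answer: -4/1229 ≈ -0.0032547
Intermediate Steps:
z(j) = -3 + (-810 - j)/(2*j) (z(j) = -3 + ((-810 - j)/j)/2 = -3 + (-810 - j)/(2*j))
1/z(F(24/18, 10)) = 1/(-7/2 - 405/(24/18)) = 1/(-7/2 - 405/(24*(1/18))) = 1/(-7/2 - 405/4/3) = 1/(-7/2 - 405*3/4) = 1/(-7/2 - 1215/4) = 1/(-1229/4) = -4/1229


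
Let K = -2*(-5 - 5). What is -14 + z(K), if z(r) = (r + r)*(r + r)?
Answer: 1586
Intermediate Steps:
K = 20 (K = -2*(-10) = 20)
z(r) = 4*r² (z(r) = (2*r)*(2*r) = 4*r²)
-14 + z(K) = -14 + 4*20² = -14 + 4*400 = -14 + 1600 = 1586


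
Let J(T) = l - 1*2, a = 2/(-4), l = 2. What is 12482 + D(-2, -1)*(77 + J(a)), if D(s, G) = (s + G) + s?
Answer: 12097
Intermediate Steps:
D(s, G) = G + 2*s (D(s, G) = (G + s) + s = G + 2*s)
a = -1/2 (a = 2*(-1/4) = -1/2 ≈ -0.50000)
J(T) = 0 (J(T) = 2 - 1*2 = 2 - 2 = 0)
12482 + D(-2, -1)*(77 + J(a)) = 12482 + (-1 + 2*(-2))*(77 + 0) = 12482 + (-1 - 4)*77 = 12482 - 5*77 = 12482 - 385 = 12097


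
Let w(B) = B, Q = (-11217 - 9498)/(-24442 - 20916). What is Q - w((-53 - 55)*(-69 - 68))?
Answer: -671096253/45358 ≈ -14796.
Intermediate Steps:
Q = 20715/45358 (Q = -20715/(-45358) = -20715*(-1/45358) = 20715/45358 ≈ 0.45670)
Q - w((-53 - 55)*(-69 - 68)) = 20715/45358 - (-53 - 55)*(-69 - 68) = 20715/45358 - (-108)*(-137) = 20715/45358 - 1*14796 = 20715/45358 - 14796 = -671096253/45358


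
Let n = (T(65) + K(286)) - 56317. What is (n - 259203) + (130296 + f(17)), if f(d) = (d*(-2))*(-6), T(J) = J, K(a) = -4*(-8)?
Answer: -184923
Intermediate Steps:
K(a) = 32
f(d) = 12*d (f(d) = -2*d*(-6) = 12*d)
n = -56220 (n = (65 + 32) - 56317 = 97 - 56317 = -56220)
(n - 259203) + (130296 + f(17)) = (-56220 - 259203) + (130296 + 12*17) = -315423 + (130296 + 204) = -315423 + 130500 = -184923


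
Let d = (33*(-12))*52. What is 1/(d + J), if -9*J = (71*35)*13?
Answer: -9/217633 ≈ -4.1354e-5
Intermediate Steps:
J = -32305/9 (J = -71*35*13/9 = -2485*13/9 = -⅑*32305 = -32305/9 ≈ -3589.4)
d = -20592 (d = -396*52 = -20592)
1/(d + J) = 1/(-20592 - 32305/9) = 1/(-217633/9) = -9/217633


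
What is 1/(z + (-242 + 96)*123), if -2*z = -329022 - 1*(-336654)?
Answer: -1/21774 ≈ -4.5926e-5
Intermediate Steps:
z = -3816 (z = -(-329022 - 1*(-336654))/2 = -(-329022 + 336654)/2 = -½*7632 = -3816)
1/(z + (-242 + 96)*123) = 1/(-3816 + (-242 + 96)*123) = 1/(-3816 - 146*123) = 1/(-3816 - 17958) = 1/(-21774) = -1/21774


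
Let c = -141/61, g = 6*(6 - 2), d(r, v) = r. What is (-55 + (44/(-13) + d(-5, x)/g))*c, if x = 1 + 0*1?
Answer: 859207/6344 ≈ 135.44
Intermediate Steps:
x = 1 (x = 1 + 0 = 1)
g = 24 (g = 6*4 = 24)
c = -141/61 (c = -141*1/61 = -141/61 ≈ -2.3115)
(-55 + (44/(-13) + d(-5, x)/g))*c = (-55 + (44/(-13) - 5/24))*(-141/61) = (-55 + (44*(-1/13) - 5*1/24))*(-141/61) = (-55 + (-44/13 - 5/24))*(-141/61) = (-55 - 1121/312)*(-141/61) = -18281/312*(-141/61) = 859207/6344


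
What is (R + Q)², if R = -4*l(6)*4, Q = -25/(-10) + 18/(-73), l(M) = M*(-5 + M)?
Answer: 187333969/21316 ≈ 8788.4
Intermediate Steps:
Q = 329/146 (Q = -25*(-⅒) + 18*(-1/73) = 5/2 - 18/73 = 329/146 ≈ 2.2534)
R = -96 (R = -24*(-5 + 6)*4 = -24*4 = -96)
(R + Q)² = (-96 + 329/146)² = (-13687/146)² = 187333969/21316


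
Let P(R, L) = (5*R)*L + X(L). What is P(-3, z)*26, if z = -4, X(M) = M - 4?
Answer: 1352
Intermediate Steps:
X(M) = -4 + M
P(R, L) = -4 + L + 5*L*R (P(R, L) = (5*R)*L + (-4 + L) = 5*L*R + (-4 + L) = -4 + L + 5*L*R)
P(-3, z)*26 = (-4 - 4 + 5*(-4)*(-3))*26 = (-4 - 4 + 60)*26 = 52*26 = 1352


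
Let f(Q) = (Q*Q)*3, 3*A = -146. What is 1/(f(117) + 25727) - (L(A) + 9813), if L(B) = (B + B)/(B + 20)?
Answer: -28194081327/2872142 ≈ -9816.4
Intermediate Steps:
A = -146/3 (A = (1/3)*(-146) = -146/3 ≈ -48.667)
L(B) = 2*B/(20 + B) (L(B) = (2*B)/(20 + B) = 2*B/(20 + B))
f(Q) = 3*Q**2 (f(Q) = Q**2*3 = 3*Q**2)
1/(f(117) + 25727) - (L(A) + 9813) = 1/(3*117**2 + 25727) - (2*(-146/3)/(20 - 146/3) + 9813) = 1/(3*13689 + 25727) - (2*(-146/3)/(-86/3) + 9813) = 1/(41067 + 25727) - (2*(-146/3)*(-3/86) + 9813) = 1/66794 - (146/43 + 9813) = 1/66794 - 1*422105/43 = 1/66794 - 422105/43 = -28194081327/2872142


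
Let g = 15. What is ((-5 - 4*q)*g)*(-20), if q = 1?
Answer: 2700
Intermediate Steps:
((-5 - 4*q)*g)*(-20) = ((-5 - 4*1)*15)*(-20) = ((-5 - 4)*15)*(-20) = -9*15*(-20) = -135*(-20) = 2700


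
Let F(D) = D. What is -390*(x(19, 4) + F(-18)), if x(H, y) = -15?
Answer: 12870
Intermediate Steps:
-390*(x(19, 4) + F(-18)) = -390*(-15 - 18) = -390*(-33) = 12870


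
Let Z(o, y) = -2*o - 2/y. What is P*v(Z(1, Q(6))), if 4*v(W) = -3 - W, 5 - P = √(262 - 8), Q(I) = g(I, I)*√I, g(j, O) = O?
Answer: -(5 - √254)*(18 - √6)/72 ≈ 2.3622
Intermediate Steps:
Q(I) = I^(3/2) (Q(I) = I*√I = I^(3/2))
P = 5 - √254 (P = 5 - √(262 - 8) = 5 - √254 ≈ -10.937)
v(W) = -¾ - W/4 (v(W) = (-3 - W)/4 = -¾ - W/4)
P*v(Z(1, Q(6))) = (5 - √254)*(-¾ - (-2*1 - 2*√6/36)/4) = (5 - √254)*(-¾ - (-2 - 2*√6/36)/4) = (5 - √254)*(-¾ - (-2 - √6/18)/4) = (5 - √254)*(-¾ + (½ + √6/72)) = (5 - √254)*(-¼ + √6/72)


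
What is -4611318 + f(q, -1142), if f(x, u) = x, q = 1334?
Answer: -4609984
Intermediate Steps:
-4611318 + f(q, -1142) = -4611318 + 1334 = -4609984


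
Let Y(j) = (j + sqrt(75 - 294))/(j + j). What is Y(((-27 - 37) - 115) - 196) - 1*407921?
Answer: -815841/2 - I*sqrt(219)/750 ≈ -4.0792e+5 - 0.019732*I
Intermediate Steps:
Y(j) = (j + I*sqrt(219))/(2*j) (Y(j) = (j + sqrt(-219))/((2*j)) = (j + I*sqrt(219))*(1/(2*j)) = (j + I*sqrt(219))/(2*j))
Y(((-27 - 37) - 115) - 196) - 1*407921 = ((((-27 - 37) - 115) - 196) + I*sqrt(219))/(2*(((-27 - 37) - 115) - 196)) - 1*407921 = (((-64 - 115) - 196) + I*sqrt(219))/(2*((-64 - 115) - 196)) - 407921 = ((-179 - 196) + I*sqrt(219))/(2*(-179 - 196)) - 407921 = (1/2)*(-375 + I*sqrt(219))/(-375) - 407921 = (1/2)*(-1/375)*(-375 + I*sqrt(219)) - 407921 = (1/2 - I*sqrt(219)/750) - 407921 = -815841/2 - I*sqrt(219)/750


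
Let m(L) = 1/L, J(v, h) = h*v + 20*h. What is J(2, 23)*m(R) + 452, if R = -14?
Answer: 2911/7 ≈ 415.86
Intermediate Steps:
J(v, h) = 20*h + h*v
J(2, 23)*m(R) + 452 = (23*(20 + 2))/(-14) + 452 = (23*22)*(-1/14) + 452 = 506*(-1/14) + 452 = -253/7 + 452 = 2911/7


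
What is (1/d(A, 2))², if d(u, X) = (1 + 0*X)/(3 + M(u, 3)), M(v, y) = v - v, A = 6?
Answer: 9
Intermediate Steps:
M(v, y) = 0
d(u, X) = ⅓ (d(u, X) = (1 + 0*X)/(3 + 0) = (1 + 0)/3 = 1*(⅓) = ⅓)
(1/d(A, 2))² = (1/(⅓))² = 3² = 9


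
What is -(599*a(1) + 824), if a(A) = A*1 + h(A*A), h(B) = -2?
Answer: -225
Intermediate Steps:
a(A) = -2 + A (a(A) = A*1 - 2 = A - 2 = -2 + A)
-(599*a(1) + 824) = -(599*(-2 + 1) + 824) = -(599*(-1) + 824) = -(-599 + 824) = -1*225 = -225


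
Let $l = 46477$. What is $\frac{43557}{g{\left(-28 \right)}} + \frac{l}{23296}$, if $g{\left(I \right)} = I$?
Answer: $- \frac{5170421}{3328} \approx -1553.6$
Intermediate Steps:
$\frac{43557}{g{\left(-28 \right)}} + \frac{l}{23296} = \frac{43557}{-28} + \frac{46477}{23296} = 43557 \left(- \frac{1}{28}\right) + 46477 \cdot \frac{1}{23296} = - \frac{43557}{28} + \frac{46477}{23296} = - \frac{5170421}{3328}$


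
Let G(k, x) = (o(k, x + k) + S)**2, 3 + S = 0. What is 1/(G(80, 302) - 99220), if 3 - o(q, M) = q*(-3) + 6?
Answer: -1/44464 ≈ -2.2490e-5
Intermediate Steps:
S = -3 (S = -3 + 0 = -3)
o(q, M) = -3 + 3*q (o(q, M) = 3 - (q*(-3) + 6) = 3 - (-3*q + 6) = 3 - (6 - 3*q) = 3 + (-6 + 3*q) = -3 + 3*q)
G(k, x) = (-6 + 3*k)**2 (G(k, x) = ((-3 + 3*k) - 3)**2 = (-6 + 3*k)**2)
1/(G(80, 302) - 99220) = 1/(9*(-2 + 80)**2 - 99220) = 1/(9*78**2 - 99220) = 1/(9*6084 - 99220) = 1/(54756 - 99220) = 1/(-44464) = -1/44464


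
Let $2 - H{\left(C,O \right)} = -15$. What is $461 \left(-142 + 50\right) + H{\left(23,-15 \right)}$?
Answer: $-42395$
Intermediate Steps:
$H{\left(C,O \right)} = 17$ ($H{\left(C,O \right)} = 2 - -15 = 2 + 15 = 17$)
$461 \left(-142 + 50\right) + H{\left(23,-15 \right)} = 461 \left(-142 + 50\right) + 17 = 461 \left(-92\right) + 17 = -42412 + 17 = -42395$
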